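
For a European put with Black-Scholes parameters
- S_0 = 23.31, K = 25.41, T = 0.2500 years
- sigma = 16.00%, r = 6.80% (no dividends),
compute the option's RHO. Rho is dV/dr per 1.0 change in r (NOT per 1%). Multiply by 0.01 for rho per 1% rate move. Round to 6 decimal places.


d1 = -0.8257543036; d2 = -0.9057543036
phi(d1) = 0.2836898775; exp(-qT) = 1.0000000000; exp(-rT) = 0.9831436846
N(-d2) = 0.8174670436
Rho = -K*T*exp(-rT)*N(-d2) = -25.4100 * 0.2500 * 0.9831436846 * 0.8174670436 = -5.105425

Answer: Rho = -5.105425


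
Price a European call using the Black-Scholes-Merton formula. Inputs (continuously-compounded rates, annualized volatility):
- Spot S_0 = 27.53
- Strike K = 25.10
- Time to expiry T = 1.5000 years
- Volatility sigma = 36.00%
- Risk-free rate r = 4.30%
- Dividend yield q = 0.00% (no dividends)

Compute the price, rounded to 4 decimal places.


Answer: Price = 6.7276

Derivation:
d1 = (ln(S/K) + (r - q + 0.5*sigma^2) * T) / (sigma * sqrt(T)) = 0.57632972
d2 = d1 - sigma * sqrt(T) = 0.13542157
exp(-rT) = 0.93753611; exp(-qT) = 1.00000000
C = S_0 * exp(-qT) * N(d1) - K * exp(-rT) * N(d2)
N(d1) = 0.71780383; N(d2) = 0.55386071
C = 27.5300 * 1.00000000 * 0.71780383 - 25.1000 * 0.93753611 * 0.55386071 = 6.7276


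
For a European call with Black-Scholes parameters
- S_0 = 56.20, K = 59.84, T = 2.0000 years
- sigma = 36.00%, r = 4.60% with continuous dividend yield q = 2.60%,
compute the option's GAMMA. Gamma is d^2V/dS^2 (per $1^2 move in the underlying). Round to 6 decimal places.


d1 = 0.2098583389; d2 = -0.2992585436
phi(d1) = 0.3902534831; exp(-qT) = 0.9493288668; exp(-rT) = 0.9121051495
Gamma = exp(-qT) * phi(d1) / (S * sigma * sqrt(T)) = 0.9493288668 * 0.3902534831 / (56.2000 * 0.3600 * 1.4142135624) = 0.012948

Answer: Gamma = 0.012948


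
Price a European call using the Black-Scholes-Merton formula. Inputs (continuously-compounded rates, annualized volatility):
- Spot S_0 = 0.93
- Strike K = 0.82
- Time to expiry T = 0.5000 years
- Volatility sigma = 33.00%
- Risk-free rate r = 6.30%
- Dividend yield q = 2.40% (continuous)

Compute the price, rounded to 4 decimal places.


Answer: Price = 0.1566

Derivation:
d1 = (ln(S/K) + (r - q + 0.5*sigma^2) * T) / (sigma * sqrt(T)) = 0.73969903
d2 = d1 - sigma * sqrt(T) = 0.50635379
exp(-rT) = 0.96899096; exp(-qT) = 0.98807171
C = S_0 * exp(-qT) * N(d1) - K * exp(-rT) * N(d2)
N(d1) = 0.77025868; N(d2) = 0.69369585
C = 0.9300 * 0.98807171 * 0.77025868 - 0.8200 * 0.96899096 * 0.69369585 = 0.1566


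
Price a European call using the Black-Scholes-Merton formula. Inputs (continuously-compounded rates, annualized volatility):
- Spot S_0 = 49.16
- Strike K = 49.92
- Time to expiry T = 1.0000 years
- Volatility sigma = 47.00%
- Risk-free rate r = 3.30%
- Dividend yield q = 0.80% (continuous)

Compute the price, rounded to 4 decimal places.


d1 = (ln(S/K) + (r - q + 0.5*sigma^2) * T) / (sigma * sqrt(T)) = 0.25555013
d2 = d1 - sigma * sqrt(T) = -0.21444987
exp(-rT) = 0.96753856; exp(-qT) = 0.99203191
C = S_0 * exp(-qT) * N(d1) - K * exp(-rT) * N(d2)
N(d1) = 0.60085088; N(d2) = 0.41509813
C = 49.1600 * 0.99203191 * 0.60085088 - 49.9200 * 0.96753856 * 0.41509813 = 9.2534

Answer: Price = 9.2534


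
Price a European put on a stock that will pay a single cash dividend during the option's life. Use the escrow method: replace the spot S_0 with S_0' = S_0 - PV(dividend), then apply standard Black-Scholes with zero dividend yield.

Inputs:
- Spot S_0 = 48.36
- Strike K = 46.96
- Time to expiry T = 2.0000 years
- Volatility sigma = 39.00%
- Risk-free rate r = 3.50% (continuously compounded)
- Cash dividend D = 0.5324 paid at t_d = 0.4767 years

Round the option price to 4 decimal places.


Answer: Price = 8.0525

Derivation:
PV(D) = D * exp(-r * t_d) = 0.5324 * 0.98345392 = 0.52359086
S_0' = S_0 - PV(D) = 48.3600 - 0.52359086 = 47.83640914
d1 = (ln(S_0'/K) + (r + sigma^2/2)*T) / (sigma*sqrt(T)) = 0.43621394
d2 = d1 - sigma*sqrt(T) = -0.11532935
exp(-rT) = 0.93239382
N(-d1) = 0.33134076; N(-d2) = 0.54590796
P = K * exp(-rT) * N(-d2) - S_0' * N(-d1) = 46.9600 * 0.93239382 * 0.54590796 - 47.83640914 * 0.33134076 = 8.0525


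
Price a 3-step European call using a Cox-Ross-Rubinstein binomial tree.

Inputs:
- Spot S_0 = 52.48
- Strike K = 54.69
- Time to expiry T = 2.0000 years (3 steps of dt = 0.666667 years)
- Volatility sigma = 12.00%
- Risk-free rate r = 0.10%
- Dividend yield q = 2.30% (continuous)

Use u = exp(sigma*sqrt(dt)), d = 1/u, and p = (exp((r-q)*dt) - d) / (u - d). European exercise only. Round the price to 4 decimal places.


Answer: Price = V(0,0) = 1.9360

Derivation:
dt = T/N = 0.666667
u = exp(sigma*sqrt(dt)) = 1.102940; d = 1/u = 0.906667
p = (exp((r-q)*dt) - d) / (u - d) = 0.401344
Discount per step: exp(-r*dt) = 0.999334
Stock lattice S(k, i) with i counting down-moves:
  k=0: S(0,0) = 52.4800
  k=1: S(1,0) = 57.8823; S(1,1) = 47.5819
  k=2: S(2,0) = 63.8407; S(2,1) = 52.4800; S(2,2) = 43.1410
  k=3: S(3,0) = 70.4125; S(3,1) = 57.8823; S(3,2) = 47.5819; S(3,3) = 39.1145
Terminal payoffs V(N, i) = max(S_T - K, 0):
  V(3,0) = 15.722508; V(3,1) = 3.192306; V(3,2) = 0.000000; V(3,3) = 0.000000
Backward induction: V(k, i) = exp(-r*dt) * [p * V(k+1, i) + (1-p) * V(k+1, i+1)].
  V(2,0) = exp(-r*dt) * [p*15.722508 + (1-p)*3.192306] = 8.215749
  V(2,1) = exp(-r*dt) * [p*3.192306 + (1-p)*0.000000] = 1.280359
  V(2,2) = exp(-r*dt) * [p*0.000000 + (1-p)*0.000000] = 0.000000
  V(1,0) = exp(-r*dt) * [p*8.215749 + (1-p)*1.280359] = 4.061129
  V(1,1) = exp(-r*dt) * [p*1.280359 + (1-p)*0.000000] = 0.513522
  V(0,0) = exp(-r*dt) * [p*4.061129 + (1-p)*0.513522] = 1.936042


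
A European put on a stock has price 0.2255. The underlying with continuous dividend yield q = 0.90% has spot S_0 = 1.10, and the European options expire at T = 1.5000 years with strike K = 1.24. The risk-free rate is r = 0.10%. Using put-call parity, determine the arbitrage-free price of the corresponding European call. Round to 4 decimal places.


Put-call parity: C - P = S_0 * exp(-qT) - K * exp(-rT).
S_0 * exp(-qT) = 1.1000 * 0.98659072 = 1.08524979
K * exp(-rT) = 1.2400 * 0.99850112 = 1.23814139
C = P + S*exp(-qT) - K*exp(-rT)
C = 0.2255 + 1.08524979 - 1.23814139 = 0.0726

Answer: Call price = 0.0726


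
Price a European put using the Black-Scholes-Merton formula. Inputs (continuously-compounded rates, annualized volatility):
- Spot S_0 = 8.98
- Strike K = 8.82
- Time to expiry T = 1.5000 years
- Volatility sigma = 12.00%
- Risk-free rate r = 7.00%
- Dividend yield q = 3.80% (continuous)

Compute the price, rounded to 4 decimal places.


Answer: Price = 0.2578

Derivation:
d1 = (ln(S/K) + (r - q + 0.5*sigma^2) * T) / (sigma * sqrt(T)) = 0.52240820
d2 = d1 - sigma * sqrt(T) = 0.37543882
exp(-rT) = 0.90032452; exp(-qT) = 0.94459407
P = K * exp(-rT) * N(-d2) - S_0 * exp(-qT) * N(-d1)
N(-d1) = 0.30069307; N(-d2) = 0.35366707
P = 8.8200 * 0.90032452 * 0.35366707 - 8.9800 * 0.94459407 * 0.30069307 = 0.2578


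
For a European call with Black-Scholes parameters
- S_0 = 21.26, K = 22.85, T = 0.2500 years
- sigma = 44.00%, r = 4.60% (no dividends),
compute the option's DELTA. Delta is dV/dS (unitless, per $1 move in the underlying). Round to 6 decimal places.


d1 = -0.1655624747; d2 = -0.3855624747
phi(d1) = 0.3935118884; exp(-qT) = 1.0000000000; exp(-rT) = 0.9885658722
N(d1) = 0.4342506403
Delta = exp(-qT) * N(d1) = 1.0000000000 * 0.4342506403 = 0.434251

Answer: Delta = 0.434251


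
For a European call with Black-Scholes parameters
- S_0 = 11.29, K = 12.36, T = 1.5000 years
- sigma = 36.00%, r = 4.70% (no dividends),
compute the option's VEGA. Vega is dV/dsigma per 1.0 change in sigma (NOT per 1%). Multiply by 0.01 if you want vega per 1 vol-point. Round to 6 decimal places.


Answer: Vega = 5.432512

Derivation:
d1 = 0.1749841219; d2 = -0.2659240318
phi(d1) = 0.3928811011; exp(-qT) = 1.0000000000; exp(-rT) = 0.9319277395
Vega = S * exp(-qT) * phi(d1) * sqrt(T) = 11.2900 * 1.0000000000 * 0.3928811011 * 1.2247448714 = 5.432512


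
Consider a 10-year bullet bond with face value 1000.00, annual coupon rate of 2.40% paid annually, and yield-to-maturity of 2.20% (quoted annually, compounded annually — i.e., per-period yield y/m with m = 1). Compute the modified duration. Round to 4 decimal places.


Answer: Modified duration = 8.8250

Derivation:
Coupon per period c = face * coupon_rate / m = 24.000000
Periods per year m = 1; per-period yield y/m = 0.022000
Number of cashflows N = 10
Cashflows (t years, CF_t, discount factor 1/(1+y/m)^(m*t), PV):
  t = 1.0000: CF_t = 24.000000, DF = 0.978474, PV = 23.483366
  t = 2.0000: CF_t = 24.000000, DF = 0.957411, PV = 22.977853
  t = 3.0000: CF_t = 24.000000, DF = 0.936801, PV = 22.483222
  t = 4.0000: CF_t = 24.000000, DF = 0.916635, PV = 21.999239
  t = 5.0000: CF_t = 24.000000, DF = 0.896903, PV = 21.525674
  t = 6.0000: CF_t = 24.000000, DF = 0.877596, PV = 21.062304
  t = 7.0000: CF_t = 24.000000, DF = 0.858704, PV = 20.608908
  t = 8.0000: CF_t = 24.000000, DF = 0.840220, PV = 20.165272
  t = 9.0000: CF_t = 24.000000, DF = 0.822133, PV = 19.731185
  t = 10.0000: CF_t = 1024.000000, DF = 0.804435, PV = 823.741599
Price P = sum_t PV_t = 1017.778622
First compute Macaulay numerator sum_t t * PV_t:
  t * PV_t at t = 1.0000: 23.483366
  t * PV_t at t = 2.0000: 45.955706
  t * PV_t at t = 3.0000: 67.449667
  t * PV_t at t = 4.0000: 87.996956
  t * PV_t at t = 5.0000: 107.628371
  t * PV_t at t = 6.0000: 126.373821
  t * PV_t at t = 7.0000: 144.262353
  t * PV_t at t = 8.0000: 161.322173
  t * PV_t at t = 9.0000: 177.580669
  t * PV_t at t = 10.0000: 8237.415994
Macaulay duration D = 9179.469077 / 1017.778622 = 9.019122
Modified duration = D / (1 + y/m) = 9.019122 / (1 + 0.022000) = 8.824972


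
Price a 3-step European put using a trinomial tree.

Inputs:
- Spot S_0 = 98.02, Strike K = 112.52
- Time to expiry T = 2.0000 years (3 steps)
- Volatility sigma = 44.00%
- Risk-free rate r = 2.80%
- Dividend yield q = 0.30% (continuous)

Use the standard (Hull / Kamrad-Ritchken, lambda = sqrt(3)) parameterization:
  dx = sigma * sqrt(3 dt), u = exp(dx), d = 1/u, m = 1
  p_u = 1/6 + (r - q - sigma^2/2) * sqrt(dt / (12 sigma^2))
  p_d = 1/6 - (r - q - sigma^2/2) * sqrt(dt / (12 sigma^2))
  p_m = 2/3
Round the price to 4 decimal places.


Answer: Price = V(0,0) = 29.4156

Derivation:
dt = T/N = 0.666667; dx = sigma*sqrt(3*dt) = 0.622254
u = exp(dx) = 1.863123; d = 1/u = 0.536733
p_u = 0.128204, p_m = 0.666667, p_d = 0.205129
Discount per step: exp(-r*dt) = 0.981506
Stock lattice S(k, j) with j the centered position index:
  k=0: S(0,+0) = 98.0200
  k=1: S(1,-1) = 52.6106; S(1,+0) = 98.0200; S(1,+1) = 182.6233
  k=2: S(2,-2) = 28.2379; S(2,-1) = 52.6106; S(2,+0) = 98.0200; S(2,+1) = 182.6233; S(2,+2) = 340.2496
  k=3: S(3,-3) = 15.1562; S(3,-2) = 28.2379; S(3,-1) = 52.6106; S(3,+0) = 98.0200; S(3,+1) = 182.6233; S(3,+2) = 340.2496; S(3,+3) = 633.9268
Terminal payoffs V(N, j) = max(K - S_T, 0):
  V(3,-3) = 97.363801; V(3,-2) = 84.282141; V(3,-1) = 59.909403; V(3,+0) = 14.500000; V(3,+1) = 0.000000; V(3,+2) = 0.000000; V(3,+3) = 0.000000
Backward induction: V(k, j) = exp(-r*dt) * [p_u * V(k+1, j+1) + p_m * V(k+1, j) + p_d * V(k+1, j-1)]
  V(2,-2) = exp(-r*dt) * [p_u*59.909403 + p_m*84.282141 + p_d*97.363801] = 82.290364
  V(2,-1) = exp(-r*dt) * [p_u*14.500000 + p_m*59.909403 + p_d*84.282141] = 57.994543
  V(2,+0) = exp(-r*dt) * [p_u*0.000000 + p_m*14.500000 + p_d*59.909403] = 21.549781
  V(2,+1) = exp(-r*dt) * [p_u*0.000000 + p_m*0.000000 + p_d*14.500000] = 2.919364
  V(2,+2) = exp(-r*dt) * [p_u*0.000000 + p_m*0.000000 + p_d*0.000000] = 0.000000
  V(1,-1) = exp(-r*dt) * [p_u*21.549781 + p_m*57.994543 + p_d*82.290364] = 57.227661
  V(1,+0) = exp(-r*dt) * [p_u*2.919364 + p_m*21.549781 + p_d*57.994543] = 26.144543
  V(1,+1) = exp(-r*dt) * [p_u*0.000000 + p_m*2.919364 + p_d*21.549781] = 6.248984
  V(0,+0) = exp(-r*dt) * [p_u*6.248984 + p_m*26.144543 + p_d*57.227661] = 29.415646


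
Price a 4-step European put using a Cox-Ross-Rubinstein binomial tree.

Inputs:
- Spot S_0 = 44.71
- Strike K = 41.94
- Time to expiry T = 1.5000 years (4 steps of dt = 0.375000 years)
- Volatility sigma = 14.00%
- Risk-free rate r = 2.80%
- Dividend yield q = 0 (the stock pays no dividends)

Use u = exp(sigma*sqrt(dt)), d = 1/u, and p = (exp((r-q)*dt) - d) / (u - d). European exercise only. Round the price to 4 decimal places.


Answer: Price = V(0,0) = 1.2997

Derivation:
dt = T/N = 0.375000
u = exp(sigma*sqrt(dt)) = 1.089514; d = 1/u = 0.917840
p = (exp((r-q)*dt) - d) / (u - d) = 0.540065
Discount per step: exp(-r*dt) = 0.989555
Stock lattice S(k, i) with i counting down-moves:
  k=0: S(0,0) = 44.7100
  k=1: S(1,0) = 48.7122; S(1,1) = 41.0366
  k=2: S(2,0) = 53.0726; S(2,1) = 44.7100; S(2,2) = 37.6651
  k=3: S(3,0) = 57.8234; S(3,1) = 48.7122; S(3,2) = 41.0366; S(3,3) = 34.5705
  k=4: S(4,0) = 62.9994; S(4,1) = 53.0726; S(4,2) = 44.7100; S(4,3) = 37.6651; S(4,4) = 31.7302
Terminal payoffs V(N, i) = max(K - S_T, 0):
  V(4,0) = 0.000000; V(4,1) = 0.000000; V(4,2) = 0.000000; V(4,3) = 4.274939; V(4,4) = 10.209809
Backward induction: V(k, i) = exp(-r*dt) * [p * V(k+1, i) + (1-p) * V(k+1, i+1)].
  V(3,0) = exp(-r*dt) * [p*0.000000 + (1-p)*0.000000] = 0.000000
  V(3,1) = exp(-r*dt) * [p*0.000000 + (1-p)*0.000000] = 0.000000
  V(3,2) = exp(-r*dt) * [p*0.000000 + (1-p)*4.274939] = 1.945659
  V(3,3) = exp(-r*dt) * [p*4.274939 + (1-p)*10.209809] = 6.931432
  V(2,0) = exp(-r*dt) * [p*0.000000 + (1-p)*0.000000] = 0.000000
  V(2,1) = exp(-r*dt) * [p*0.000000 + (1-p)*1.945659] = 0.885530
  V(2,2) = exp(-r*dt) * [p*1.945659 + (1-p)*6.931432] = 4.194518
  V(1,0) = exp(-r*dt) * [p*0.000000 + (1-p)*0.885530] = 0.403033
  V(1,1) = exp(-r*dt) * [p*0.885530 + (1-p)*4.194518] = 2.382305
  V(0,0) = exp(-r*dt) * [p*0.403033 + (1-p)*2.382305] = 1.299652


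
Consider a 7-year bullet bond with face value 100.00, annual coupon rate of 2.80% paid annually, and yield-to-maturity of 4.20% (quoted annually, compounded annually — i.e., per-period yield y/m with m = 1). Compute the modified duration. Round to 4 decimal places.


Answer: Modified duration = 6.1651

Derivation:
Coupon per period c = face * coupon_rate / m = 2.800000
Periods per year m = 1; per-period yield y/m = 0.042000
Number of cashflows N = 7
Cashflows (t years, CF_t, discount factor 1/(1+y/m)^(m*t), PV):
  t = 1.0000: CF_t = 2.800000, DF = 0.959693, PV = 2.687140
  t = 2.0000: CF_t = 2.800000, DF = 0.921010, PV = 2.578829
  t = 3.0000: CF_t = 2.800000, DF = 0.883887, PV = 2.474884
  t = 4.0000: CF_t = 2.800000, DF = 0.848260, PV = 2.375129
  t = 5.0000: CF_t = 2.800000, DF = 0.814069, PV = 2.279394
  t = 6.0000: CF_t = 2.800000, DF = 0.781257, PV = 2.187518
  t = 7.0000: CF_t = 102.800000, DF = 0.749766, PV = 77.075985
Price P = sum_t PV_t = 91.658880
First compute Macaulay numerator sum_t t * PV_t:
  t * PV_t at t = 1.0000: 2.687140
  t * PV_t at t = 2.0000: 5.157659
  t * PV_t at t = 3.0000: 7.424652
  t * PV_t at t = 4.0000: 9.500515
  t * PV_t at t = 5.0000: 11.396971
  t * PV_t at t = 6.0000: 13.125110
  t * PV_t at t = 7.0000: 539.531893
Macaulay duration D = 588.823941 / 91.658880 = 6.424080
Modified duration = D / (1 + y/m) = 6.424080 / (1 + 0.042000) = 6.165144


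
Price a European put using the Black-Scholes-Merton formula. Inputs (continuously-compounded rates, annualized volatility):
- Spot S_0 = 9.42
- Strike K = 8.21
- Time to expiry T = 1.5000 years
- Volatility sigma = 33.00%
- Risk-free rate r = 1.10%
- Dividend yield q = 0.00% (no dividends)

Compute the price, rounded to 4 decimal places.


Answer: Price = 0.8276

Derivation:
d1 = (ln(S/K) + (r - q + 0.5*sigma^2) * T) / (sigma * sqrt(T)) = 0.58307051
d2 = d1 - sigma * sqrt(T) = 0.17890471
exp(-rT) = 0.98363538; exp(-qT) = 1.00000000
P = K * exp(-rT) * N(-d2) - S_0 * exp(-qT) * N(-d1)
N(-d1) = 0.27992292; N(-d2) = 0.42900626
P = 8.2100 * 0.98363538 * 0.42900626 - 9.4200 * 1.00000000 * 0.27992292 = 0.8276


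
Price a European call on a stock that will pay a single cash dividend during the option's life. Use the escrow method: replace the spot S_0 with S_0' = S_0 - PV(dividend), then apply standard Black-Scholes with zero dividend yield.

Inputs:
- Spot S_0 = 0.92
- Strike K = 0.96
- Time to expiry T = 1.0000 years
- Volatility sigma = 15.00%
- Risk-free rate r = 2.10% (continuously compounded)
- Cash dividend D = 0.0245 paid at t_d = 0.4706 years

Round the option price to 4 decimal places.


Answer: Price = 0.0355

Derivation:
PV(D) = D * exp(-r * t_d) = 0.0245 * 0.99016607 = 0.02425907
S_0' = S_0 - PV(D) = 0.9200 - 0.02425907 = 0.89574093
d1 = (ln(S_0'/K) + (r + sigma^2/2)*T) / (sigma*sqrt(T)) = -0.24688035
d2 = d1 - sigma*sqrt(T) = -0.39688035
exp(-rT) = 0.97921896
N(d1) = 0.40250041; N(d2) = 0.34572785
C = S_0' * N(d1) - K * exp(-rT) * N(d2) = 0.89574093 * 0.40250041 - 0.9600 * 0.97921896 * 0.34572785 = 0.0355


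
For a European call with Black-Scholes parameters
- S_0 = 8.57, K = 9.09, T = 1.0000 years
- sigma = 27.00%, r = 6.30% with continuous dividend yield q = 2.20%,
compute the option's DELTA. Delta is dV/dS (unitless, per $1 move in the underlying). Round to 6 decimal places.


d1 = 0.0686771275; d2 = -0.2013228725
phi(d1) = 0.3980025737; exp(-qT) = 0.9782402351; exp(-rT) = 0.9389434737
N(d1) = 0.5273766876
Delta = exp(-qT) * N(d1) = 0.9782402351 * 0.5273766876 = 0.515901

Answer: Delta = 0.515901


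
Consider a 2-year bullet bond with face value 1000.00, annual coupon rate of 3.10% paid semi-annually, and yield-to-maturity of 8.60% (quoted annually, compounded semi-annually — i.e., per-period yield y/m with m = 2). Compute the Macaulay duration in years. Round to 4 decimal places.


Answer: Macaulay duration = 1.9519 years

Derivation:
Coupon per period c = face * coupon_rate / m = 15.500000
Periods per year m = 2; per-period yield y/m = 0.043000
Number of cashflows N = 4
Cashflows (t years, CF_t, discount factor 1/(1+y/m)^(m*t), PV):
  t = 0.5000: CF_t = 15.500000, DF = 0.958773, PV = 14.860978
  t = 1.0000: CF_t = 15.500000, DF = 0.919245, PV = 14.248301
  t = 1.5000: CF_t = 15.500000, DF = 0.881347, PV = 13.660883
  t = 2.0000: CF_t = 1015.500000, DF = 0.845012, PV = 858.109468
Price P = sum_t PV_t = 900.879630
Macaulay numerator sum_t t * PV_t:
  t * PV_t at t = 0.5000: 7.430489
  t * PV_t at t = 1.0000: 14.248301
  t * PV_t at t = 1.5000: 20.491325
  t * PV_t at t = 2.0000: 1716.218937
Macaulay duration D = (sum_t t * PV_t) / P = 1758.389051 / 900.879630 = 1.951858


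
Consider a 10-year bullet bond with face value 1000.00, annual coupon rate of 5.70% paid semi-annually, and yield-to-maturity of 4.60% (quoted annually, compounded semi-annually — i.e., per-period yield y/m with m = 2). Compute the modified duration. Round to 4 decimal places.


Coupon per period c = face * coupon_rate / m = 28.500000
Periods per year m = 2; per-period yield y/m = 0.023000
Number of cashflows N = 20
Cashflows (t years, CF_t, discount factor 1/(1+y/m)^(m*t), PV):
  t = 0.5000: CF_t = 28.500000, DF = 0.977517, PV = 27.859238
  t = 1.0000: CF_t = 28.500000, DF = 0.955540, PV = 27.232881
  t = 1.5000: CF_t = 28.500000, DF = 0.934056, PV = 26.620607
  t = 2.0000: CF_t = 28.500000, DF = 0.913056, PV = 26.022099
  t = 2.5000: CF_t = 28.500000, DF = 0.892528, PV = 25.437047
  t = 3.0000: CF_t = 28.500000, DF = 0.872461, PV = 24.865149
  t = 3.5000: CF_t = 28.500000, DF = 0.852846, PV = 24.306108
  t = 4.0000: CF_t = 28.500000, DF = 0.833671, PV = 23.759636
  t = 4.5000: CF_t = 28.500000, DF = 0.814928, PV = 23.225451
  t = 5.0000: CF_t = 28.500000, DF = 0.796606, PV = 22.703276
  t = 5.5000: CF_t = 28.500000, DF = 0.778696, PV = 22.192840
  t = 6.0000: CF_t = 28.500000, DF = 0.761189, PV = 21.693881
  t = 6.5000: CF_t = 28.500000, DF = 0.744075, PV = 21.206140
  t = 7.0000: CF_t = 28.500000, DF = 0.727346, PV = 20.729364
  t = 7.5000: CF_t = 28.500000, DF = 0.710993, PV = 20.263308
  t = 8.0000: CF_t = 28.500000, DF = 0.695008, PV = 19.807731
  t = 8.5000: CF_t = 28.500000, DF = 0.679382, PV = 19.362396
  t = 9.0000: CF_t = 28.500000, DF = 0.664108, PV = 18.927073
  t = 9.5000: CF_t = 28.500000, DF = 0.649177, PV = 18.501537
  t = 10.0000: CF_t = 1028.500000, DF = 0.634581, PV = 652.666951
Price P = sum_t PV_t = 1087.382713
First compute Macaulay numerator sum_t t * PV_t:
  t * PV_t at t = 0.5000: 13.929619
  t * PV_t at t = 1.0000: 27.232881
  t * PV_t at t = 1.5000: 39.930911
  t * PV_t at t = 2.0000: 52.044198
  t * PV_t at t = 2.5000: 63.592617
  t * PV_t at t = 3.0000: 74.595446
  t * PV_t at t = 3.5000: 85.071378
  t * PV_t at t = 4.0000: 95.038546
  t * PV_t at t = 4.5000: 104.514530
  t * PV_t at t = 5.0000: 113.516378
  t * PV_t at t = 5.5000: 122.060622
  t * PV_t at t = 6.0000: 130.163287
  t * PV_t at t = 6.5000: 137.839909
  t * PV_t at t = 7.0000: 145.105551
  t * PV_t at t = 7.5000: 151.974813
  t * PV_t at t = 8.0000: 158.461845
  t * PV_t at t = 8.5000: 164.580362
  t * PV_t at t = 9.0000: 170.343655
  t * PV_t at t = 9.5000: 175.764606
  t * PV_t at t = 10.0000: 6526.669508
Macaulay duration D = 8552.430662 / 1087.382713 = 7.865152
Modified duration = D / (1 + y/m) = 7.865152 / (1 + 0.023000) = 7.688321

Answer: Modified duration = 7.6883


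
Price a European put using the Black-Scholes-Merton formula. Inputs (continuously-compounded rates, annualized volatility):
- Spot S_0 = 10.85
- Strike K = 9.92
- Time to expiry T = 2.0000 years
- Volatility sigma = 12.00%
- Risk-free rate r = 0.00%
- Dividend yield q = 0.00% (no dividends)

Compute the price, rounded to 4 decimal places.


Answer: Price = 0.3326

Derivation:
d1 = (ln(S/K) + (r - q + 0.5*sigma^2) * T) / (sigma * sqrt(T)) = 0.61289752
d2 = d1 - sigma * sqrt(T) = 0.44319190
exp(-rT) = 1.00000000; exp(-qT) = 1.00000000
P = K * exp(-rT) * N(-d2) - S_0 * exp(-qT) * N(-d1)
N(-d1) = 0.26997205; N(-d2) = 0.32881347
P = 9.9200 * 1.00000000 * 0.32881347 - 10.8500 * 1.00000000 * 0.26997205 = 0.3326


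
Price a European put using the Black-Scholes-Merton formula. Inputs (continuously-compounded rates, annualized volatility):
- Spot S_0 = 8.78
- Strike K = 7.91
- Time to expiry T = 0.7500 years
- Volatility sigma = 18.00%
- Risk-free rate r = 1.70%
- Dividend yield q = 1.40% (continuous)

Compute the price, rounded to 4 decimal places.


Answer: Price = 0.1882

Derivation:
d1 = (ln(S/K) + (r - q + 0.5*sigma^2) * T) / (sigma * sqrt(T)) = 0.76177279
d2 = d1 - sigma * sqrt(T) = 0.60588822
exp(-rT) = 0.98733094; exp(-qT) = 0.98955493
P = K * exp(-rT) * N(-d2) - S_0 * exp(-qT) * N(-d1)
N(-d1) = 0.22309781; N(-d2) = 0.27229449
P = 7.9100 * 0.98733094 * 0.27229449 - 8.7800 * 0.98955493 * 0.22309781 = 0.1882


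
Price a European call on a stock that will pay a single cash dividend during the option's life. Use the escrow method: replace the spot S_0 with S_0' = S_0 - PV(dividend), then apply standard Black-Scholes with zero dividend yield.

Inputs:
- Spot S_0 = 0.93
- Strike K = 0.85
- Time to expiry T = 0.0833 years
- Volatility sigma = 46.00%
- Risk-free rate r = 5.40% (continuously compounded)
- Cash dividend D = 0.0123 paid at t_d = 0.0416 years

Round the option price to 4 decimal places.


PV(D) = D * exp(-r * t_d) = 0.0123 * 0.99775612 = 0.01227240
S_0' = S_0 - PV(D) = 0.9300 - 0.01227240 = 0.91772760
d1 = (ln(S_0'/K) + (r + sigma^2/2)*T) / (sigma*sqrt(T)) = 0.67771086
d2 = d1 - sigma*sqrt(T) = 0.54494685
exp(-rT) = 0.99551190
N(d1) = 0.75102248; N(d2) = 0.70710496
C = S_0' * N(d1) - K * exp(-rT) * N(d2) = 0.91772760 * 0.75102248 - 0.8500 * 0.99551190 * 0.70710496 = 0.0909

Answer: Price = 0.0909


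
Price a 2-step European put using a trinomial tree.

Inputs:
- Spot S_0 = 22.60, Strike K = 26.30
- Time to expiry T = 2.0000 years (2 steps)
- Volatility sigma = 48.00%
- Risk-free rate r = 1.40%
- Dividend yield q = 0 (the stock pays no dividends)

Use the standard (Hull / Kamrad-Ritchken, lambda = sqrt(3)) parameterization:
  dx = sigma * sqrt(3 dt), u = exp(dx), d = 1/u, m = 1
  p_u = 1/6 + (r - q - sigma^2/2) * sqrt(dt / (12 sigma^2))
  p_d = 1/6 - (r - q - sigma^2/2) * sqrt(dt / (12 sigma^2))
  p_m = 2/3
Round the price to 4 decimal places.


dt = T/N = 1.000000; dx = sigma*sqrt(3*dt) = 0.831384
u = exp(dx) = 2.296496; d = 1/u = 0.435446
p_u = 0.105804, p_m = 0.666667, p_d = 0.227529
Discount per step: exp(-r*dt) = 0.986098
Stock lattice S(k, j) with j the centered position index:
  k=0: S(0,+0) = 22.6000
  k=1: S(1,-1) = 9.8411; S(1,+0) = 22.6000; S(1,+1) = 51.9008
  k=2: S(2,-2) = 4.2853; S(2,-1) = 9.8411; S(2,+0) = 22.6000; S(2,+1) = 51.9008; S(2,+2) = 119.1900
Terminal payoffs V(N, j) = max(K - S_T, 0):
  V(2,-2) = 22.014740; V(2,-1) = 16.458919; V(2,+0) = 3.700000; V(2,+1) = 0.000000; V(2,+2) = 0.000000
Backward induction: V(k, j) = exp(-r*dt) * [p_u * V(k+1, j+1) + p_m * V(k+1, j) + p_d * V(k+1, j-1)]
  V(1,-1) = exp(-r*dt) * [p_u*3.700000 + p_m*16.458919 + p_d*22.014740] = 16.145455
  V(1,+0) = exp(-r*dt) * [p_u*0.000000 + p_m*3.700000 + p_d*16.458919] = 6.125192
  V(1,+1) = exp(-r*dt) * [p_u*0.000000 + p_m*0.000000 + p_d*3.700000] = 0.830153
  V(0,+0) = exp(-r*dt) * [p_u*0.830153 + p_m*6.125192 + p_d*16.145455] = 7.735792

Answer: Price = V(0,0) = 7.7358


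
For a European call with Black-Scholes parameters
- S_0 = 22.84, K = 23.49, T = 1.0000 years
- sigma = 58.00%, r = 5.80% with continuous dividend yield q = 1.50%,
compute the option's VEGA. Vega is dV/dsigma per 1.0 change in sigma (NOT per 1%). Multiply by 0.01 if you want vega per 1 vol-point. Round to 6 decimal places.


Answer: Vega = 8.539683

Derivation:
d1 = 0.3157561830; d2 = -0.2642438170
phi(d1) = 0.3795421896; exp(-qT) = 0.9851119396; exp(-rT) = 0.9436499474
Vega = S * exp(-qT) * phi(d1) * sqrt(T) = 22.8400 * 0.9851119396 * 0.3795421896 * 1.0000000000 = 8.539683


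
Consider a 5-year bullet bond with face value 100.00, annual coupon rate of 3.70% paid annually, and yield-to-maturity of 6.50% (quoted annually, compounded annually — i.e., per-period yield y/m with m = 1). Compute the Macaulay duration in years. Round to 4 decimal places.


Answer: Macaulay duration = 4.6301 years

Derivation:
Coupon per period c = face * coupon_rate / m = 3.700000
Periods per year m = 1; per-period yield y/m = 0.065000
Number of cashflows N = 5
Cashflows (t years, CF_t, discount factor 1/(1+y/m)^(m*t), PV):
  t = 1.0000: CF_t = 3.700000, DF = 0.938967, PV = 3.474178
  t = 2.0000: CF_t = 3.700000, DF = 0.881659, PV = 3.262139
  t = 3.0000: CF_t = 3.700000, DF = 0.827849, PV = 3.063042
  t = 4.0000: CF_t = 3.700000, DF = 0.777323, PV = 2.876095
  t = 5.0000: CF_t = 103.700000, DF = 0.729881, PV = 75.688643
Price P = sum_t PV_t = 88.364098
Macaulay numerator sum_t t * PV_t:
  t * PV_t at t = 1.0000: 3.474178
  t * PV_t at t = 2.0000: 6.524279
  t * PV_t at t = 3.0000: 9.189125
  t * PV_t at t = 4.0000: 11.504382
  t * PV_t at t = 5.0000: 378.443214
Macaulay duration D = (sum_t t * PV_t) / P = 409.135177 / 88.364098 = 4.630106


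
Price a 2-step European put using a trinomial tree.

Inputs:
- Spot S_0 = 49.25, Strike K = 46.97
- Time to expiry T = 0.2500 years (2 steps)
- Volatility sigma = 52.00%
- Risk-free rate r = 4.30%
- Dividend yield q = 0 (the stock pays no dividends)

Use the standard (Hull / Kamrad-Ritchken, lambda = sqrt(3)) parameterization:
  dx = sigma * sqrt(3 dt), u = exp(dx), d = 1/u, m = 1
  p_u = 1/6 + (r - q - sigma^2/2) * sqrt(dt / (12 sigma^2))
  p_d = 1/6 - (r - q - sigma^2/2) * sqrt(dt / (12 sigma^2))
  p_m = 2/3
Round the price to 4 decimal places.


dt = T/N = 0.125000; dx = sigma*sqrt(3*dt) = 0.318434
u = exp(dx) = 1.374972; d = 1/u = 0.727287
p_u = 0.148570, p_m = 0.666667, p_d = 0.184763
Discount per step: exp(-r*dt) = 0.994639
Stock lattice S(k, j) with j the centered position index:
  k=0: S(0,+0) = 49.2500
  k=1: S(1,-1) = 35.8189; S(1,+0) = 49.2500; S(1,+1) = 67.7174
  k=2: S(2,-2) = 26.0506; S(2,-1) = 35.8189; S(2,+0) = 49.2500; S(2,+1) = 67.7174; S(2,+2) = 93.1095
Terminal payoffs V(N, j) = max(K - S_T, 0):
  V(2,-2) = 20.919368; V(2,-1) = 11.151099; V(2,+0) = 0.000000; V(2,+1) = 0.000000; V(2,+2) = 0.000000
Backward induction: V(k, j) = exp(-r*dt) * [p_u * V(k+1, j+1) + p_m * V(k+1, j) + p_d * V(k+1, j-1)]
  V(1,-1) = exp(-r*dt) * [p_u*0.000000 + p_m*11.151099 + p_d*20.919368] = 11.238622
  V(1,+0) = exp(-r*dt) * [p_u*0.000000 + p_m*0.000000 + p_d*11.151099] = 2.049267
  V(1,+1) = exp(-r*dt) * [p_u*0.000000 + p_m*0.000000 + p_d*0.000000] = 0.000000
  V(0,+0) = exp(-r*dt) * [p_u*0.000000 + p_m*2.049267 + p_d*11.238622] = 3.424205

Answer: Price = V(0,0) = 3.4242


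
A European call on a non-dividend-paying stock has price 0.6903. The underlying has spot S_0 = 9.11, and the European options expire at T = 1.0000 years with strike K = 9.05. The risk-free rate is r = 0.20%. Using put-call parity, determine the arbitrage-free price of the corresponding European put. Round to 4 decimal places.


Put-call parity: C - P = S_0 * exp(-qT) - K * exp(-rT).
S_0 * exp(-qT) = 9.1100 * 1.00000000 = 9.11000000
K * exp(-rT) = 9.0500 * 0.99800200 = 9.03191809
P = C - S*exp(-qT) + K*exp(-rT)
P = 0.6903 - 9.11000000 + 9.03191809 = 0.6122

Answer: Put price = 0.6122


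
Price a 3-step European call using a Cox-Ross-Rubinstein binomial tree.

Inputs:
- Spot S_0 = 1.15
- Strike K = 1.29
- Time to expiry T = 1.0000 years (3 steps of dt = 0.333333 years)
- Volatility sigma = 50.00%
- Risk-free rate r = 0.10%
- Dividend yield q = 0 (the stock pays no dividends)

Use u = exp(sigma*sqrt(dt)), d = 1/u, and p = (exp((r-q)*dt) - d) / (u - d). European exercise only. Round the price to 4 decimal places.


Answer: Price = V(0,0) = 0.1909

Derivation:
dt = T/N = 0.333333
u = exp(sigma*sqrt(dt)) = 1.334658; d = 1/u = 0.749256
p = (exp((r-q)*dt) - d) / (u - d) = 0.428898
Discount per step: exp(-r*dt) = 0.999667
Stock lattice S(k, i) with i counting down-moves:
  k=0: S(0,0) = 1.1500
  k=1: S(1,0) = 1.5349; S(1,1) = 0.8616
  k=2: S(2,0) = 2.0485; S(2,1) = 1.1500; S(2,2) = 0.6456
  k=3: S(3,0) = 2.7341; S(3,1) = 1.5349; S(3,2) = 0.8616; S(3,3) = 0.4837
Terminal payoffs V(N, i) = max(S_T - K, 0):
  V(3,0) = 1.444059; V(3,1) = 0.244857; V(3,2) = 0.000000; V(3,3) = 0.000000
Backward induction: V(k, i) = exp(-r*dt) * [p * V(k+1, i) + (1-p) * V(k+1, i+1)].
  V(2,0) = exp(-r*dt) * [p*1.444059 + (1-p)*0.244857] = 0.758939
  V(2,1) = exp(-r*dt) * [p*0.244857 + (1-p)*0.000000] = 0.104984
  V(2,2) = exp(-r*dt) * [p*0.000000 + (1-p)*0.000000] = 0.000000
  V(1,0) = exp(-r*dt) * [p*0.758939 + (1-p)*0.104984] = 0.385335
  V(1,1) = exp(-r*dt) * [p*0.104984 + (1-p)*0.000000] = 0.045012
  V(0,0) = exp(-r*dt) * [p*0.385335 + (1-p)*0.045012] = 0.190912


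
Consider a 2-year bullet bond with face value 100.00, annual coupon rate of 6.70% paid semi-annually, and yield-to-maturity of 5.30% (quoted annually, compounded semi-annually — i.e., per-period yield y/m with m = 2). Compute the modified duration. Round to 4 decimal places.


Coupon per period c = face * coupon_rate / m = 3.350000
Periods per year m = 2; per-period yield y/m = 0.026500
Number of cashflows N = 4
Cashflows (t years, CF_t, discount factor 1/(1+y/m)^(m*t), PV):
  t = 0.5000: CF_t = 3.350000, DF = 0.974184, PV = 3.263517
  t = 1.0000: CF_t = 3.350000, DF = 0.949035, PV = 3.179266
  t = 1.5000: CF_t = 3.350000, DF = 0.924535, PV = 3.097191
  t = 2.0000: CF_t = 103.350000, DF = 0.900667, PV = 93.083920
Price P = sum_t PV_t = 102.623894
First compute Macaulay numerator sum_t t * PV_t:
  t * PV_t at t = 0.5000: 1.631758
  t * PV_t at t = 1.0000: 3.179266
  t * PV_t at t = 1.5000: 4.645786
  t * PV_t at t = 2.0000: 186.167841
Macaulay duration D = 195.624652 / 102.623894 = 1.906229
Modified duration = D / (1 + y/m) = 1.906229 / (1 + 0.026500) = 1.857018

Answer: Modified duration = 1.8570


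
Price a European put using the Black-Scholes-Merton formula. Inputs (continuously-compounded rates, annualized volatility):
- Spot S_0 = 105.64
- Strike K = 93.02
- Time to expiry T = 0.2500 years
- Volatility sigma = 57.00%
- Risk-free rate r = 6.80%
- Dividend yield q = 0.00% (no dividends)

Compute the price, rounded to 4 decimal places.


Answer: Price = 5.4603

Derivation:
d1 = (ln(S/K) + (r - q + 0.5*sigma^2) * T) / (sigma * sqrt(T)) = 0.64854408
d2 = d1 - sigma * sqrt(T) = 0.36354408
exp(-rT) = 0.98314368; exp(-qT) = 1.00000000
P = K * exp(-rT) * N(-d2) - S_0 * exp(-qT) * N(-d1)
N(-d1) = 0.25831655; N(-d2) = 0.35809924
P = 93.0200 * 0.98314368 * 0.35809924 - 105.6400 * 1.00000000 * 0.25831655 = 5.4603


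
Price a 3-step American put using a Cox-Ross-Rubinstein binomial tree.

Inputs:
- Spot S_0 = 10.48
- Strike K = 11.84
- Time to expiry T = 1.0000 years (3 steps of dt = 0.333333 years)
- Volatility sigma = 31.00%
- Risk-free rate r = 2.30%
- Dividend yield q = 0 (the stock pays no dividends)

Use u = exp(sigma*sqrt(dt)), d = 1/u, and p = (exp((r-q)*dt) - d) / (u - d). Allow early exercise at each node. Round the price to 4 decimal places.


dt = T/N = 0.333333
u = exp(sigma*sqrt(dt)) = 1.195995; d = 1/u = 0.836124
p = (exp((r-q)*dt) - d) / (u - d) = 0.476760
Discount per step: exp(-r*dt) = 0.992363
Stock lattice S(k, i) with i counting down-moves:
  k=0: S(0,0) = 10.4800
  k=1: S(1,0) = 12.5340; S(1,1) = 8.7626
  k=2: S(2,0) = 14.9906; S(2,1) = 10.4800; S(2,2) = 7.3266
  k=3: S(3,0) = 17.9287; S(3,1) = 12.5340; S(3,2) = 8.7626; S(3,3) = 6.1259
Terminal payoffs V(N, i) = max(K - S_T, 0):
  V(3,0) = 0.000000; V(3,1) = 0.000000; V(3,2) = 3.077423; V(3,3) = 5.714056
Backward induction: V(k, i) = exp(-r*dt) * [p * V(k+1, i) + (1-p) * V(k+1, i+1)]; then take max(V_cont, immediate exercise) for American.
  V(2,0) = exp(-r*dt) * [p*0.000000 + (1-p)*0.000000] = 0.000000; exercise = 0.000000; V(2,0) = max -> 0.000000
  V(2,1) = exp(-r*dt) * [p*0.000000 + (1-p)*3.077423] = 1.597932; exercise = 1.360000; V(2,1) = max -> 1.597932
  V(2,2) = exp(-r*dt) * [p*3.077423 + (1-p)*5.714056] = 4.422974; exercise = 4.513400; V(2,2) = max -> 4.513400
  V(1,0) = exp(-r*dt) * [p*0.000000 + (1-p)*1.597932] = 0.829716; exercise = 0.000000; V(1,0) = max -> 0.829716
  V(1,1) = exp(-r*dt) * [p*1.597932 + (1-p)*4.513400] = 3.099566; exercise = 3.077423; V(1,1) = max -> 3.099566
  V(0,0) = exp(-r*dt) * [p*0.829716 + (1-p)*3.099566] = 2.001985; exercise = 1.360000; V(0,0) = max -> 2.001985

Answer: Price = V(0,0) = 2.0020


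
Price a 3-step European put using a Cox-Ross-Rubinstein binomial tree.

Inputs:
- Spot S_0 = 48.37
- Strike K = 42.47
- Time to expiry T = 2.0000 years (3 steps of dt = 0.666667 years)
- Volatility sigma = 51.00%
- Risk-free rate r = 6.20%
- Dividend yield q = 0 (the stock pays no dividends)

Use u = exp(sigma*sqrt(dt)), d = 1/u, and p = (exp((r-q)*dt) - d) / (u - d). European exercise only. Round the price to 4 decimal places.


dt = T/N = 0.666667
u = exp(sigma*sqrt(dt)) = 1.516512; d = 1/u = 0.659408
p = (exp((r-q)*dt) - d) / (u - d) = 0.446610
Discount per step: exp(-r*dt) = 0.959509
Stock lattice S(k, i) with i counting down-moves:
  k=0: S(0,0) = 48.3700
  k=1: S(1,0) = 73.3537; S(1,1) = 31.8956
  k=2: S(2,0) = 111.2418; S(2,1) = 48.3700; S(2,2) = 21.0322
  k=3: S(3,0) = 168.6996; S(3,1) = 73.3537; S(3,2) = 31.8956; S(3,3) = 13.8688
Terminal payoffs V(N, i) = max(K - S_T, 0):
  V(3,0) = 0.000000; V(3,1) = 0.000000; V(3,2) = 10.574449; V(3,3) = 28.601224
Backward induction: V(k, i) = exp(-r*dt) * [p * V(k+1, i) + (1-p) * V(k+1, i+1)].
  V(2,0) = exp(-r*dt) * [p*0.000000 + (1-p)*0.000000] = 0.000000
  V(2,1) = exp(-r*dt) * [p*0.000000 + (1-p)*10.574449] = 5.614849
  V(2,2) = exp(-r*dt) * [p*10.574449 + (1-p)*28.601224] = 19.718185
  V(1,0) = exp(-r*dt) * [p*0.000000 + (1-p)*5.614849] = 2.981387
  V(1,1) = exp(-r*dt) * [p*5.614849 + (1-p)*19.718185] = 12.876126
  V(0,0) = exp(-r*dt) * [p*2.981387 + (1-p)*12.876126] = 8.114602

Answer: Price = V(0,0) = 8.1146


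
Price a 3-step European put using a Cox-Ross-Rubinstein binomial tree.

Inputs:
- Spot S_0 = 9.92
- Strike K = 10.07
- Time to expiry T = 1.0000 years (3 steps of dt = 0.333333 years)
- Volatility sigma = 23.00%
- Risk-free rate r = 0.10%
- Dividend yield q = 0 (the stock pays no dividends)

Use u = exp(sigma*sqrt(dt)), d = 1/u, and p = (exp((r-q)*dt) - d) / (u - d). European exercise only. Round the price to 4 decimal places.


Answer: Price = V(0,0) = 1.0617

Derivation:
dt = T/N = 0.333333
u = exp(sigma*sqrt(dt)) = 1.142011; d = 1/u = 0.875648
p = (exp((r-q)*dt) - d) / (u - d) = 0.468103
Discount per step: exp(-r*dt) = 0.999667
Stock lattice S(k, i) with i counting down-moves:
  k=0: S(0,0) = 9.9200
  k=1: S(1,0) = 11.3287; S(1,1) = 8.6864
  k=2: S(2,0) = 12.9376; S(2,1) = 9.9200; S(2,2) = 7.6063
  k=3: S(3,0) = 14.7748; S(3,1) = 11.3287; S(3,2) = 8.6864; S(3,3) = 6.6604
Terminal payoffs V(N, i) = max(K - S_T, 0):
  V(3,0) = 0.000000; V(3,1) = 0.000000; V(3,2) = 1.383567; V(3,3) = 3.409589
Backward induction: V(k, i) = exp(-r*dt) * [p * V(k+1, i) + (1-p) * V(k+1, i+1)].
  V(2,0) = exp(-r*dt) * [p*0.000000 + (1-p)*0.000000] = 0.000000
  V(2,1) = exp(-r*dt) * [p*0.000000 + (1-p)*1.383567] = 0.735670
  V(2,2) = exp(-r*dt) * [p*1.383567 + (1-p)*3.409589] = 2.460382
  V(1,0) = exp(-r*dt) * [p*0.000000 + (1-p)*0.735670] = 0.391171
  V(1,1) = exp(-r*dt) * [p*0.735670 + (1-p)*2.460382] = 1.652489
  V(0,0) = exp(-r*dt) * [p*0.391171 + (1-p)*1.652489] = 1.061709


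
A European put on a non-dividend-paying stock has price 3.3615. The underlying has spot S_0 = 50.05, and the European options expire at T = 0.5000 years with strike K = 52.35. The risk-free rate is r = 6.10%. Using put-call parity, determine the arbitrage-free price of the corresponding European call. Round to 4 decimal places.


Answer: Call price = 2.6341

Derivation:
Put-call parity: C - P = S_0 * exp(-qT) - K * exp(-rT).
S_0 * exp(-qT) = 50.0500 * 1.00000000 = 50.05000000
K * exp(-rT) = 52.3500 * 0.96996043 = 50.77742862
C = P + S*exp(-qT) - K*exp(-rT)
C = 3.3615 + 50.05000000 - 50.77742862 = 2.6341


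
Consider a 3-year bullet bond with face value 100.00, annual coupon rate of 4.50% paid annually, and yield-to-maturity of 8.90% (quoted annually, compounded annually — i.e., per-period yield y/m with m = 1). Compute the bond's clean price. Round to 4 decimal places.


Coupon per period c = face * coupon_rate / m = 4.500000
Periods per year m = 1; per-period yield y/m = 0.089000
Number of cashflows N = 3
Cashflows (t years, CF_t, discount factor 1/(1+y/m)^(m*t), PV):
  t = 1.0000: CF_t = 4.500000, DF = 0.918274, PV = 4.132231
  t = 2.0000: CF_t = 4.500000, DF = 0.843226, PV = 3.794519
  t = 3.0000: CF_t = 104.500000, DF = 0.774313, PV = 80.915673
Price P = sum_t PV_t = 88.842424

Answer: Price = 88.8424


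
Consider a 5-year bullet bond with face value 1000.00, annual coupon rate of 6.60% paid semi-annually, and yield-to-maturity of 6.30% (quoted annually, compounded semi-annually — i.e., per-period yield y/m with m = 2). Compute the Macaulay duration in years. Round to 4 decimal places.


Coupon per period c = face * coupon_rate / m = 33.000000
Periods per year m = 2; per-period yield y/m = 0.031500
Number of cashflows N = 10
Cashflows (t years, CF_t, discount factor 1/(1+y/m)^(m*t), PV):
  t = 0.5000: CF_t = 33.000000, DF = 0.969462, PV = 31.992244
  t = 1.0000: CF_t = 33.000000, DF = 0.939856, PV = 31.015264
  t = 1.5000: CF_t = 33.000000, DF = 0.911155, PV = 30.068118
  t = 2.0000: CF_t = 33.000000, DF = 0.883330, PV = 29.149896
  t = 2.5000: CF_t = 33.000000, DF = 0.856355, PV = 28.259715
  t = 3.0000: CF_t = 33.000000, DF = 0.830204, PV = 27.396718
  t = 3.5000: CF_t = 33.000000, DF = 0.804851, PV = 26.560076
  t = 4.0000: CF_t = 33.000000, DF = 0.780272, PV = 25.748983
  t = 4.5000: CF_t = 33.000000, DF = 0.756444, PV = 24.962659
  t = 5.0000: CF_t = 1033.000000, DF = 0.733344, PV = 757.544237
Price P = sum_t PV_t = 1012.697910
Macaulay numerator sum_t t * PV_t:
  t * PV_t at t = 0.5000: 15.996122
  t * PV_t at t = 1.0000: 31.015264
  t * PV_t at t = 1.5000: 45.102177
  t * PV_t at t = 2.0000: 58.299792
  t * PV_t at t = 2.5000: 70.649288
  t * PV_t at t = 3.0000: 82.190155
  t * PV_t at t = 3.5000: 92.960266
  t * PV_t at t = 4.0000: 102.995932
  t * PV_t at t = 4.5000: 112.331967
  t * PV_t at t = 5.0000: 3787.721183
Macaulay duration D = (sum_t t * PV_t) / P = 4399.262145 / 1012.697910 = 4.344101

Answer: Macaulay duration = 4.3441 years


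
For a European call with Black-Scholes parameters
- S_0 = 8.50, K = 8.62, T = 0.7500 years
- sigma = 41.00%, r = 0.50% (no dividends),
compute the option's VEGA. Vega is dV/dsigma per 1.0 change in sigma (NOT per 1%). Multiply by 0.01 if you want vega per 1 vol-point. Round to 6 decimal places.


Answer: Vega = 2.904448

Derivation:
d1 = 0.1486144058; d2 = -0.2064560098
phi(d1) = 0.3945609489; exp(-qT) = 1.0000000000; exp(-rT) = 0.9962570225
Vega = S * exp(-qT) * phi(d1) * sqrt(T) = 8.5000 * 1.0000000000 * 0.3945609489 * 0.8660254038 = 2.904448
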